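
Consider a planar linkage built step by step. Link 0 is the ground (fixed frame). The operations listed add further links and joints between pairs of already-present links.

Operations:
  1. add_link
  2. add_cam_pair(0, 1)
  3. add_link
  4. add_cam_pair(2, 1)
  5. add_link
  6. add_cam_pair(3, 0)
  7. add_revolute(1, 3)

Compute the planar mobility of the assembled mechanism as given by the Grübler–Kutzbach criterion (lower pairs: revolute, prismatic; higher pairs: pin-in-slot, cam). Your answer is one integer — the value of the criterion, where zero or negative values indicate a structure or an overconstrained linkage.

M = 4

[1;0;0] (link 0 is ground)
L+ [2;0;0]
C(0,1)∈J2 [2;0;1]
L+ [3;0;1]
C(2,1)∈J2 [3;0;2]
L+ [4;0;2]
C(3,0)∈J2 [4;0;3]
R(1,3)∈J1 [4;1;3]
mobility = 9 − 2 − 3 = 4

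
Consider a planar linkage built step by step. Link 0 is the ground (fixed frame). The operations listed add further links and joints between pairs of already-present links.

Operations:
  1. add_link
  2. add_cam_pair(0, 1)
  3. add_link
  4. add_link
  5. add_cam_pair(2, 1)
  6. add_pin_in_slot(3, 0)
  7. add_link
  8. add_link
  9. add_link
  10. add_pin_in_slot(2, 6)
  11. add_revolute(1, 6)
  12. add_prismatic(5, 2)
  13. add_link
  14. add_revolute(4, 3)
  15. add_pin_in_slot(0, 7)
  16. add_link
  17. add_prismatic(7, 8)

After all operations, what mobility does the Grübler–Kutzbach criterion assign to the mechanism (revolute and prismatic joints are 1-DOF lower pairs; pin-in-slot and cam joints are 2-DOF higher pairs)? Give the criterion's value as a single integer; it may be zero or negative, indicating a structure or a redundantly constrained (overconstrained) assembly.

M = 11

L=1 J1=0 J2=0
add link → L=2 J1=0 J2=0
C@0,1 dof=2 J2 → L=2 J1=0 J2=1
add link → L=3 J1=0 J2=1
add link → L=4 J1=0 J2=1
C@2,1 dof=2 J2 → L=4 J1=0 J2=2
PS@3,0 dof=2 J2 → L=4 J1=0 J2=3
add link → L=5 J1=0 J2=3
add link → L=6 J1=0 J2=3
add link → L=7 J1=0 J2=3
PS@2,6 dof=2 J2 → L=7 J1=0 J2=4
R@1,6 dof=1 J1 → L=7 J1=1 J2=4
P@5,2 dof=1 J1 → L=7 J1=2 J2=4
add link → L=8 J1=2 J2=4
R@4,3 dof=1 J1 → L=8 J1=3 J2=4
PS@0,7 dof=2 J2 → L=8 J1=3 J2=5
add link → L=9 J1=3 J2=5
P@7,8 dof=1 J1 → L=9 J1=4 J2=5
M=3(L−1)−2J1−J2=3·8−2·4−5=11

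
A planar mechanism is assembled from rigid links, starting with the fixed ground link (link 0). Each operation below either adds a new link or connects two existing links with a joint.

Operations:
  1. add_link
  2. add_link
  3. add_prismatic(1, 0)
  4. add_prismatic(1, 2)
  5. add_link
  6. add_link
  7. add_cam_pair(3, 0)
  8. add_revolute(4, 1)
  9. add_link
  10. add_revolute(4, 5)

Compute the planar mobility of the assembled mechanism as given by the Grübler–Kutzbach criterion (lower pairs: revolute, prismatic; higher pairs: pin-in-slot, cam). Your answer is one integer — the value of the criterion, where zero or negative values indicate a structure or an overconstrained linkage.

L=1 J1=0 J2=0
add link → L=2 J1=0 J2=0
add link → L=3 J1=0 J2=0
P@1,0 dof=1 J1 → L=3 J1=1 J2=0
P@1,2 dof=1 J1 → L=3 J1=2 J2=0
add link → L=4 J1=2 J2=0
add link → L=5 J1=2 J2=0
C@3,0 dof=2 J2 → L=5 J1=2 J2=1
R@4,1 dof=1 J1 → L=5 J1=3 J2=1
add link → L=6 J1=3 J2=1
R@4,5 dof=1 J1 → L=6 J1=4 J2=1
M=3(L−1)−2J1−J2=3·5−2·4−1=6

M = 6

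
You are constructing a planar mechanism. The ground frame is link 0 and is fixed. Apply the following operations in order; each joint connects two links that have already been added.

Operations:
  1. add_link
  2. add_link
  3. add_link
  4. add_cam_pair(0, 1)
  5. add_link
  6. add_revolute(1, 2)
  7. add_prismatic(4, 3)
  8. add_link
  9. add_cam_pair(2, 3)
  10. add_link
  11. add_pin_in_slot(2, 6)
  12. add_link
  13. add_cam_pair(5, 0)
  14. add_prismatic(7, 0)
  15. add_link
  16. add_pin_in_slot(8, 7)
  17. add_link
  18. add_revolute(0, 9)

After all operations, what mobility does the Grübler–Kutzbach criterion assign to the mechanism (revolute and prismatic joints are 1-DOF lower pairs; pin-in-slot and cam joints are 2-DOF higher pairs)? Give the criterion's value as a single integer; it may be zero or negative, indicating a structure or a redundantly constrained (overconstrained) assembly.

link 0 = ground. State L|J1|J2 = 1|0|0
+link1  2|0|0
+link2  3|0|0
+link3  4|0|0
C(0,1) f=2→J2  4|0|1
+link4  5|0|1
R(1,2) f=1→J1  5|1|1
P(4,3) f=1→J1  5|2|1
+link5  6|2|1
C(2,3) f=2→J2  6|2|2
+link6  7|2|2
PS(2,6) f=2→J2  7|2|3
+link7  8|2|3
C(5,0) f=2→J2  8|2|4
P(7,0) f=1→J1  8|3|4
+link8  9|3|4
PS(8,7) f=2→J2  9|3|5
+link9  10|3|5
R(0,9) f=1→J1  10|4|5
M = 3(10−1)−2·4−5 = 27−8−5 = 14

M = 14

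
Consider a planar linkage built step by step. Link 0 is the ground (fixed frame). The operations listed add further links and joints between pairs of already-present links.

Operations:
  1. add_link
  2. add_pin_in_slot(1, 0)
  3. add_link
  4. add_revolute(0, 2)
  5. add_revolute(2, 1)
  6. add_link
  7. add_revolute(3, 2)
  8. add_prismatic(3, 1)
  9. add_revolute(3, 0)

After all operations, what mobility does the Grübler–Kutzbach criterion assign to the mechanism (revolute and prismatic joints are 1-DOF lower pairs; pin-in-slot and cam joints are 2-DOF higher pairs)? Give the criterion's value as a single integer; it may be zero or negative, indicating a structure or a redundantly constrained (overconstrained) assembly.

link 0 = ground. State L|J1|J2 = 1|0|0
+link1  2|0|0
PS(1,0) f=2→J2  2|0|1
+link2  3|0|1
R(0,2) f=1→J1  3|1|1
R(2,1) f=1→J1  3|2|1
+link3  4|2|1
R(3,2) f=1→J1  4|3|1
P(3,1) f=1→J1  4|4|1
R(3,0) f=1→J1  4|5|1
M = 3(4−1)−2·5−1 = 9−10−1 = -2

M = -2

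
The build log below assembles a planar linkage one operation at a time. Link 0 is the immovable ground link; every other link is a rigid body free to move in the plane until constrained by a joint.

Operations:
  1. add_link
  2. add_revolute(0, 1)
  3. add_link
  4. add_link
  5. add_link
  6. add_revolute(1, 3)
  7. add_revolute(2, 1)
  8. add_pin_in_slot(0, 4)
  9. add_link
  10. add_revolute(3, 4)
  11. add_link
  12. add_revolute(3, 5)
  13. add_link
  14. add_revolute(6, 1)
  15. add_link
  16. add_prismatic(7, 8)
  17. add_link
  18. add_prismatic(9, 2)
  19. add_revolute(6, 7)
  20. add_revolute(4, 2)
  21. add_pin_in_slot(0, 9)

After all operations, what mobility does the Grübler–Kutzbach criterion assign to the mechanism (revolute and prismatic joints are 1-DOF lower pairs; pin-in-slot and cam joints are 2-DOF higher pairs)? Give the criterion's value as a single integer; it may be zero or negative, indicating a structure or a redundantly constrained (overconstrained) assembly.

M = 5

[1;0;0] (link 0 is ground)
L+ [2;0;0]
R(0,1)∈J1 [2;1;0]
L+ [3;1;0]
L+ [4;1;0]
L+ [5;1;0]
R(1,3)∈J1 [5;2;0]
R(2,1)∈J1 [5;3;0]
PS(0,4)∈J2 [5;3;1]
L+ [6;3;1]
R(3,4)∈J1 [6;4;1]
L+ [7;4;1]
R(3,5)∈J1 [7;5;1]
L+ [8;5;1]
R(6,1)∈J1 [8;6;1]
L+ [9;6;1]
P(7,8)∈J1 [9;7;1]
L+ [10;7;1]
P(9,2)∈J1 [10;8;1]
R(6,7)∈J1 [10;9;1]
R(4,2)∈J1 [10;10;1]
PS(0,9)∈J2 [10;10;2]
mobility = 27 − 20 − 2 = 5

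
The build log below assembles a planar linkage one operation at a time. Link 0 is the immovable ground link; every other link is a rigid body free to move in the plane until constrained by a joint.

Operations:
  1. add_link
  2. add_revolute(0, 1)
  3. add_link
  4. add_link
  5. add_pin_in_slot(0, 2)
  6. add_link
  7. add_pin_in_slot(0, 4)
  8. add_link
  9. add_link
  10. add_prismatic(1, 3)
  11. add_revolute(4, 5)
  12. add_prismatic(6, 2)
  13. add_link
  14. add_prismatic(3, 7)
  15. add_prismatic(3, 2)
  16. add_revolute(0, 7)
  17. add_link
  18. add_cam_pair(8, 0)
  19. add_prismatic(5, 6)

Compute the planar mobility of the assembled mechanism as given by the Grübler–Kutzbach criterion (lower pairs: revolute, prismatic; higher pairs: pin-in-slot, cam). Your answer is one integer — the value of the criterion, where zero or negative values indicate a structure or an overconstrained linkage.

M = 5

(L,J1,J2)=(1,0,0); link0 fixed
link1: (2,0,0)
R 0-1 [J1]: (2,1,0)
link2: (3,1,0)
link3: (4,1,0)
PS 0-2 [J2]: (4,1,1)
link4: (5,1,1)
PS 0-4 [J2]: (5,1,2)
link5: (6,1,2)
link6: (7,1,2)
P 1-3 [J1]: (7,2,2)
R 4-5 [J1]: (7,3,2)
P 6-2 [J1]: (7,4,2)
link7: (8,4,2)
P 3-7 [J1]: (8,5,2)
P 3-2 [J1]: (8,6,2)
R 0-7 [J1]: (8,7,2)
link8: (9,7,2)
C 8-0 [J2]: (9,7,3)
P 5-6 [J1]: (9,8,3)
Grübler: 3·8 − 2·8 − 3 = 5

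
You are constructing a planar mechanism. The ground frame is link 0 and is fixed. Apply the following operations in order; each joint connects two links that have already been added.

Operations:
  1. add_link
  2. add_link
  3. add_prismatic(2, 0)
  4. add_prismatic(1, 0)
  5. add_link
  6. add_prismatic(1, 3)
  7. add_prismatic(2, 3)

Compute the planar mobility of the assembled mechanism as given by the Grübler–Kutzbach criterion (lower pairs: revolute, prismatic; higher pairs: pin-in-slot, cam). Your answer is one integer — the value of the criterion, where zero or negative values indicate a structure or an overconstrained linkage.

M = 1

link 0 = ground. State L|J1|J2 = 1|0|0
+link1  2|0|0
+link2  3|0|0
P(2,0) f=1→J1  3|1|0
P(1,0) f=1→J1  3|2|0
+link3  4|2|0
P(1,3) f=1→J1  4|3|0
P(2,3) f=1→J1  4|4|0
M = 3(4−1)−2·4−0 = 9−8−0 = 1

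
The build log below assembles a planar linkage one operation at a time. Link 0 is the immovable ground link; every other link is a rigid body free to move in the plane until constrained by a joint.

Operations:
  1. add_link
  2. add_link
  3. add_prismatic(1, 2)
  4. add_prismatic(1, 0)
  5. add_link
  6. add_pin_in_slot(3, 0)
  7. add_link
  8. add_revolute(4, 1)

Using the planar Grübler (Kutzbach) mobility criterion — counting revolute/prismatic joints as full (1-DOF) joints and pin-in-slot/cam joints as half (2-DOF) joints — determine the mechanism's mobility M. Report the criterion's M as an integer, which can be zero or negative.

ground; <1,0,0>
#1 <2,0,0>
#2 <3,0,0>
P:1↔2 J1 <3,1,0>
P:1↔0 J1 <3,2,0>
#3 <4,2,0>
PS:3↔0 J2 <4,2,1>
#4 <5,2,1>
R:4↔1 J1 <5,3,1>
3×4 − 2×3 − 1×1 = 5

M = 5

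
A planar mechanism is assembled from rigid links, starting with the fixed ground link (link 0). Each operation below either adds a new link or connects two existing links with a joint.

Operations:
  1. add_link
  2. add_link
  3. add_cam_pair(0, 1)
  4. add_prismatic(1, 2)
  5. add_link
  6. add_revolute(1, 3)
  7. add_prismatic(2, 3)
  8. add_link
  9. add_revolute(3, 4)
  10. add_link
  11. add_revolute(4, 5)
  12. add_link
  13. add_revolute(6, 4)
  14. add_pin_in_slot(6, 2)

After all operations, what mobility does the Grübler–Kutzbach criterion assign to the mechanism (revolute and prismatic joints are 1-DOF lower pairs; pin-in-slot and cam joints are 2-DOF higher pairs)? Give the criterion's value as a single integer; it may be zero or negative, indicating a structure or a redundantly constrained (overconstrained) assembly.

[1;0;0] (link 0 is ground)
L+ [2;0;0]
L+ [3;0;0]
C(0,1)∈J2 [3;0;1]
P(1,2)∈J1 [3;1;1]
L+ [4;1;1]
R(1,3)∈J1 [4;2;1]
P(2,3)∈J1 [4;3;1]
L+ [5;3;1]
R(3,4)∈J1 [5;4;1]
L+ [6;4;1]
R(4,5)∈J1 [6;5;1]
L+ [7;5;1]
R(6,4)∈J1 [7;6;1]
PS(6,2)∈J2 [7;6;2]
mobility = 18 − 12 − 2 = 4

M = 4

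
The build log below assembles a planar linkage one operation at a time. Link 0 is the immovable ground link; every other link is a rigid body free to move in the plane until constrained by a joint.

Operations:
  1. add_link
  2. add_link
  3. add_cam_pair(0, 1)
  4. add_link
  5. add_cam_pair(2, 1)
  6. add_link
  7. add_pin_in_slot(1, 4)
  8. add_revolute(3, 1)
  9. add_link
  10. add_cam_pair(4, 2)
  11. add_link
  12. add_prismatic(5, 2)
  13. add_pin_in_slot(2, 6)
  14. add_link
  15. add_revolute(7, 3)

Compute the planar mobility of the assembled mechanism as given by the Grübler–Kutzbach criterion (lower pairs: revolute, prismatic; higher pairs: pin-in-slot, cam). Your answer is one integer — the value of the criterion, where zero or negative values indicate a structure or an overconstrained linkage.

(L,J1,J2)=(1,0,0); link0 fixed
link1: (2,0,0)
link2: (3,0,0)
C 0-1 [J2]: (3,0,1)
link3: (4,0,1)
C 2-1 [J2]: (4,0,2)
link4: (5,0,2)
PS 1-4 [J2]: (5,0,3)
R 3-1 [J1]: (5,1,3)
link5: (6,1,3)
C 4-2 [J2]: (6,1,4)
link6: (7,1,4)
P 5-2 [J1]: (7,2,4)
PS 2-6 [J2]: (7,2,5)
link7: (8,2,5)
R 7-3 [J1]: (8,3,5)
Grübler: 3·7 − 2·3 − 5 = 10

M = 10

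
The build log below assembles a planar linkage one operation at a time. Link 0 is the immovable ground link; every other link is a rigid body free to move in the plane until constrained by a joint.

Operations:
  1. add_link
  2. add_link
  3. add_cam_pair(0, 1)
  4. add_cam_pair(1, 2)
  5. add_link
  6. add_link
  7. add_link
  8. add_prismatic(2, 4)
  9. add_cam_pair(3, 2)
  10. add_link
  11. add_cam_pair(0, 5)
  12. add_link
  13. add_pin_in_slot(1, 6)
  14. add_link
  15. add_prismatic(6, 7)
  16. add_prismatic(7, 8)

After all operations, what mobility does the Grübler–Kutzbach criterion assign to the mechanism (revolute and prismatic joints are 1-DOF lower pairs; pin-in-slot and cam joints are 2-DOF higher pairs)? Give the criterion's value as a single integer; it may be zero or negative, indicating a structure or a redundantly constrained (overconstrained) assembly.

M = 13

ground; <1,0,0>
#1 <2,0,0>
#2 <3,0,0>
C:0↔1 J2 <3,0,1>
C:1↔2 J2 <3,0,2>
#3 <4,0,2>
#4 <5,0,2>
#5 <6,0,2>
P:2↔4 J1 <6,1,2>
C:3↔2 J2 <6,1,3>
#6 <7,1,3>
C:0↔5 J2 <7,1,4>
#7 <8,1,4>
PS:1↔6 J2 <8,1,5>
#8 <9,1,5>
P:6↔7 J1 <9,2,5>
P:7↔8 J1 <9,3,5>
3×8 − 2×3 − 1×5 = 13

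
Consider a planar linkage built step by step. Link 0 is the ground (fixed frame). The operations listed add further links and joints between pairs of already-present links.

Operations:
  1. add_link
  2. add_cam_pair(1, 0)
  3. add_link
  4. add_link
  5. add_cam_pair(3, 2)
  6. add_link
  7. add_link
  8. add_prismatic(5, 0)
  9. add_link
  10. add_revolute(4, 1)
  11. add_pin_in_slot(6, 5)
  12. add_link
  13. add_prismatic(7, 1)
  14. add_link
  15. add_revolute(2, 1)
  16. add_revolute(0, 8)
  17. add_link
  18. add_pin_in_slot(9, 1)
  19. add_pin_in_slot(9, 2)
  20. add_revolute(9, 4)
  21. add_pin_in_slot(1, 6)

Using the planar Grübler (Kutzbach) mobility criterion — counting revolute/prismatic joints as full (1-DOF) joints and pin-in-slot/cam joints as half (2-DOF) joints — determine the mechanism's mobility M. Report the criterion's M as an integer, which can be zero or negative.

M = 9

link 0 = ground. State L|J1|J2 = 1|0|0
+link1  2|0|0
C(1,0) f=2→J2  2|0|1
+link2  3|0|1
+link3  4|0|1
C(3,2) f=2→J2  4|0|2
+link4  5|0|2
+link5  6|0|2
P(5,0) f=1→J1  6|1|2
+link6  7|1|2
R(4,1) f=1→J1  7|2|2
PS(6,5) f=2→J2  7|2|3
+link7  8|2|3
P(7,1) f=1→J1  8|3|3
+link8  9|3|3
R(2,1) f=1→J1  9|4|3
R(0,8) f=1→J1  9|5|3
+link9  10|5|3
PS(9,1) f=2→J2  10|5|4
PS(9,2) f=2→J2  10|5|5
R(9,4) f=1→J1  10|6|5
PS(1,6) f=2→J2  10|6|6
M = 3(10−1)−2·6−6 = 27−12−6 = 9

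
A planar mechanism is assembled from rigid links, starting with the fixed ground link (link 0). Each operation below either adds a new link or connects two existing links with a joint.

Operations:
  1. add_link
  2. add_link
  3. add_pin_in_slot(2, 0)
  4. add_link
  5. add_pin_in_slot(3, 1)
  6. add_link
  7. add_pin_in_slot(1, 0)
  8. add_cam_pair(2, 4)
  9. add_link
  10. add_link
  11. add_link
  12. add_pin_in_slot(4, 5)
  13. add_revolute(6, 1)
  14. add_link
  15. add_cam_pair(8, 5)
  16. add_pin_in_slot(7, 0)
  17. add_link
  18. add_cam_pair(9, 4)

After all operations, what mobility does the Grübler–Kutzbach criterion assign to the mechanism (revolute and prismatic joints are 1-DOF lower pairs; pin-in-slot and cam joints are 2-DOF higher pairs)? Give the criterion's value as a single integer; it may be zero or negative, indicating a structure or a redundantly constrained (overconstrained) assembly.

L=1 J1=0 J2=0
add link → L=2 J1=0 J2=0
add link → L=3 J1=0 J2=0
PS@2,0 dof=2 J2 → L=3 J1=0 J2=1
add link → L=4 J1=0 J2=1
PS@3,1 dof=2 J2 → L=4 J1=0 J2=2
add link → L=5 J1=0 J2=2
PS@1,0 dof=2 J2 → L=5 J1=0 J2=3
C@2,4 dof=2 J2 → L=5 J1=0 J2=4
add link → L=6 J1=0 J2=4
add link → L=7 J1=0 J2=4
add link → L=8 J1=0 J2=4
PS@4,5 dof=2 J2 → L=8 J1=0 J2=5
R@6,1 dof=1 J1 → L=8 J1=1 J2=5
add link → L=9 J1=1 J2=5
C@8,5 dof=2 J2 → L=9 J1=1 J2=6
PS@7,0 dof=2 J2 → L=9 J1=1 J2=7
add link → L=10 J1=1 J2=7
C@9,4 dof=2 J2 → L=10 J1=1 J2=8
M=3(L−1)−2J1−J2=3·9−2·1−8=17

M = 17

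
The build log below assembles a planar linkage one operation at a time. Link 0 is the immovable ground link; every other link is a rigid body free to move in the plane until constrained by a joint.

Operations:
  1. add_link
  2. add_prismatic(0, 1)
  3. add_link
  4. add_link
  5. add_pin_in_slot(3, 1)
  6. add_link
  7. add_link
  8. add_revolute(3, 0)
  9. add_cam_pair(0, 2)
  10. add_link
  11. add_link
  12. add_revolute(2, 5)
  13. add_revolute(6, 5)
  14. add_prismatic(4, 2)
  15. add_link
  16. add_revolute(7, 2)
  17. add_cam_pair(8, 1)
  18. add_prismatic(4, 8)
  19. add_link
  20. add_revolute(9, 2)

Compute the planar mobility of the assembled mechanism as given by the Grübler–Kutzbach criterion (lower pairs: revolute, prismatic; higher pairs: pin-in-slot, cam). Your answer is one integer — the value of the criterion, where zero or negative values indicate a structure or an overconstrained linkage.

M = 8

link 0 = ground. State L|J1|J2 = 1|0|0
+link1  2|0|0
P(0,1) f=1→J1  2|1|0
+link2  3|1|0
+link3  4|1|0
PS(3,1) f=2→J2  4|1|1
+link4  5|1|1
+link5  6|1|1
R(3,0) f=1→J1  6|2|1
C(0,2) f=2→J2  6|2|2
+link6  7|2|2
+link7  8|2|2
R(2,5) f=1→J1  8|3|2
R(6,5) f=1→J1  8|4|2
P(4,2) f=1→J1  8|5|2
+link8  9|5|2
R(7,2) f=1→J1  9|6|2
C(8,1) f=2→J2  9|6|3
P(4,8) f=1→J1  9|7|3
+link9  10|7|3
R(9,2) f=1→J1  10|8|3
M = 3(10−1)−2·8−3 = 27−16−3 = 8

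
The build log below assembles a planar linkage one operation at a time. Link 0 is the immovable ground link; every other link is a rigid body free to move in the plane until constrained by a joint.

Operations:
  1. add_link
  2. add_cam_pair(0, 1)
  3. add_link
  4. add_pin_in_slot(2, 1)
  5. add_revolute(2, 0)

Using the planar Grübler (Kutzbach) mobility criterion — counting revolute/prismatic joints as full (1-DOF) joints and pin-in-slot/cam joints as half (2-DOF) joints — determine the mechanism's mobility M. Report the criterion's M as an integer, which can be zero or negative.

M = 2

ground; <1,0,0>
#1 <2,0,0>
C:0↔1 J2 <2,0,1>
#2 <3,0,1>
PS:2↔1 J2 <3,0,2>
R:2↔0 J1 <3,1,2>
3×2 − 2×1 − 1×2 = 2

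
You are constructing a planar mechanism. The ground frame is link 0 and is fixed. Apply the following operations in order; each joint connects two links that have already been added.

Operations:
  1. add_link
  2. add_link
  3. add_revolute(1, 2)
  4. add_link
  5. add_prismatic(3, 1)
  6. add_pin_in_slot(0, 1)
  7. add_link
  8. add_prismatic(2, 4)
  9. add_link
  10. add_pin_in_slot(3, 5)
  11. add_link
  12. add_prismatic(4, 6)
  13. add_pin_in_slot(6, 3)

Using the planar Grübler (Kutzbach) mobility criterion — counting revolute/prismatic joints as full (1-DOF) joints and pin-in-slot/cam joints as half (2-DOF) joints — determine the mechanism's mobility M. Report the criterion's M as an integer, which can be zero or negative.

ground; <1,0,0>
#1 <2,0,0>
#2 <3,0,0>
R:1↔2 J1 <3,1,0>
#3 <4,1,0>
P:3↔1 J1 <4,2,0>
PS:0↔1 J2 <4,2,1>
#4 <5,2,1>
P:2↔4 J1 <5,3,1>
#5 <6,3,1>
PS:3↔5 J2 <6,3,2>
#6 <7,3,2>
P:4↔6 J1 <7,4,2>
PS:6↔3 J2 <7,4,3>
3×6 − 2×4 − 1×3 = 7

M = 7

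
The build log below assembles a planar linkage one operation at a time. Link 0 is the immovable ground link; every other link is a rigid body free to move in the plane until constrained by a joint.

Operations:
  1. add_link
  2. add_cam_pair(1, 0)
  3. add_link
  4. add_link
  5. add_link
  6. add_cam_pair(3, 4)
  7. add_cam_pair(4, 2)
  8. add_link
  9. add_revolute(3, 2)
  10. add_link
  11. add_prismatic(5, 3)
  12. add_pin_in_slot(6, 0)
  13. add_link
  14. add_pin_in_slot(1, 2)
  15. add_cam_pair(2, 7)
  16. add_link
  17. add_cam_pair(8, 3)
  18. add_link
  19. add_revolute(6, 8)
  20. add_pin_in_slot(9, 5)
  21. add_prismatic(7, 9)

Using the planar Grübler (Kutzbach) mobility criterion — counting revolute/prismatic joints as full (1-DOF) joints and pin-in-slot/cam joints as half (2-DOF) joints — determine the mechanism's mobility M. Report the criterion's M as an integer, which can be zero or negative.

M = 11

L=1 J1=0 J2=0
add link → L=2 J1=0 J2=0
C@1,0 dof=2 J2 → L=2 J1=0 J2=1
add link → L=3 J1=0 J2=1
add link → L=4 J1=0 J2=1
add link → L=5 J1=0 J2=1
C@3,4 dof=2 J2 → L=5 J1=0 J2=2
C@4,2 dof=2 J2 → L=5 J1=0 J2=3
add link → L=6 J1=0 J2=3
R@3,2 dof=1 J1 → L=6 J1=1 J2=3
add link → L=7 J1=1 J2=3
P@5,3 dof=1 J1 → L=7 J1=2 J2=3
PS@6,0 dof=2 J2 → L=7 J1=2 J2=4
add link → L=8 J1=2 J2=4
PS@1,2 dof=2 J2 → L=8 J1=2 J2=5
C@2,7 dof=2 J2 → L=8 J1=2 J2=6
add link → L=9 J1=2 J2=6
C@8,3 dof=2 J2 → L=9 J1=2 J2=7
add link → L=10 J1=2 J2=7
R@6,8 dof=1 J1 → L=10 J1=3 J2=7
PS@9,5 dof=2 J2 → L=10 J1=3 J2=8
P@7,9 dof=1 J1 → L=10 J1=4 J2=8
M=3(L−1)−2J1−J2=3·9−2·4−8=11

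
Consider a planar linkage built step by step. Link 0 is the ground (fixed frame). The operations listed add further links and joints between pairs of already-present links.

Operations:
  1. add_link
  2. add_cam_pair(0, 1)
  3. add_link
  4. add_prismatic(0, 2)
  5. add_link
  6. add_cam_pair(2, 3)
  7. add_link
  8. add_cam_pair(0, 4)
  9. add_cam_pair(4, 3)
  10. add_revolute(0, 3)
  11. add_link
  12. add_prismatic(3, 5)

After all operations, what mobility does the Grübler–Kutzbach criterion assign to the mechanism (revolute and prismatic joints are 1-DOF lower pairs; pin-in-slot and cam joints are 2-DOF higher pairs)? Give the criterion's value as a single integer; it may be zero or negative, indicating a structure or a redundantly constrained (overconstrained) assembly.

(L,J1,J2)=(1,0,0); link0 fixed
link1: (2,0,0)
C 0-1 [J2]: (2,0,1)
link2: (3,0,1)
P 0-2 [J1]: (3,1,1)
link3: (4,1,1)
C 2-3 [J2]: (4,1,2)
link4: (5,1,2)
C 0-4 [J2]: (5,1,3)
C 4-3 [J2]: (5,1,4)
R 0-3 [J1]: (5,2,4)
link5: (6,2,4)
P 3-5 [J1]: (6,3,4)
Grübler: 3·5 − 2·3 − 4 = 5

M = 5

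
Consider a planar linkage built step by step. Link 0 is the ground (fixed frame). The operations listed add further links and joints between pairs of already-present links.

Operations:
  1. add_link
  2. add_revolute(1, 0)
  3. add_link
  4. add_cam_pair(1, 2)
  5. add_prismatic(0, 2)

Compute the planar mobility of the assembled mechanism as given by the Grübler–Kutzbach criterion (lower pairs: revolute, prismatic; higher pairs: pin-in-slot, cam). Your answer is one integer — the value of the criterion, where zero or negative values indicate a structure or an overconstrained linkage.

ground; <1,0,0>
#1 <2,0,0>
R:1↔0 J1 <2,1,0>
#2 <3,1,0>
C:1↔2 J2 <3,1,1>
P:0↔2 J1 <3,2,1>
3×2 − 2×2 − 1×1 = 1

M = 1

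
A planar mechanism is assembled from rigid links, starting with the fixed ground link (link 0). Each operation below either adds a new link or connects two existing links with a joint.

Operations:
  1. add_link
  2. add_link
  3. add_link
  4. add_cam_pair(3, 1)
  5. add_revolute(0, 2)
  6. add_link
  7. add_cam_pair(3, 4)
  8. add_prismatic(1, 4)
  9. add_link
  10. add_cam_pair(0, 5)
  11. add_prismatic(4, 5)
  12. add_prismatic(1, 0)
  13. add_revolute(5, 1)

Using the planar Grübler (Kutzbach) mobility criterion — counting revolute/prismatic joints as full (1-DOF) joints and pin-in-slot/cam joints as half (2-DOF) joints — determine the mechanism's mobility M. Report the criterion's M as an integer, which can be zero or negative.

ground; <1,0,0>
#1 <2,0,0>
#2 <3,0,0>
#3 <4,0,0>
C:3↔1 J2 <4,0,1>
R:0↔2 J1 <4,1,1>
#4 <5,1,1>
C:3↔4 J2 <5,1,2>
P:1↔4 J1 <5,2,2>
#5 <6,2,2>
C:0↔5 J2 <6,2,3>
P:4↔5 J1 <6,3,3>
P:1↔0 J1 <6,4,3>
R:5↔1 J1 <6,5,3>
3×5 − 2×5 − 1×3 = 2

M = 2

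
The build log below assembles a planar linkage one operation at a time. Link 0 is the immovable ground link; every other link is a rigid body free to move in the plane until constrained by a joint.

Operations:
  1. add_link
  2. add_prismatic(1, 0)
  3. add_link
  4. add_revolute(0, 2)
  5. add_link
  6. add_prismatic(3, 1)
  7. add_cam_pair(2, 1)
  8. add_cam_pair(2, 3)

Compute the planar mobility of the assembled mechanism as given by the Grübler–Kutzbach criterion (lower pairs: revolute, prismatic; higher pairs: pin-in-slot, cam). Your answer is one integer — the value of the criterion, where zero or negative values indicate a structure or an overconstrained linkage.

(L,J1,J2)=(1,0,0); link0 fixed
link1: (2,0,0)
P 1-0 [J1]: (2,1,0)
link2: (3,1,0)
R 0-2 [J1]: (3,2,0)
link3: (4,2,0)
P 3-1 [J1]: (4,3,0)
C 2-1 [J2]: (4,3,1)
C 2-3 [J2]: (4,3,2)
Grübler: 3·3 − 2·3 − 2 = 1

M = 1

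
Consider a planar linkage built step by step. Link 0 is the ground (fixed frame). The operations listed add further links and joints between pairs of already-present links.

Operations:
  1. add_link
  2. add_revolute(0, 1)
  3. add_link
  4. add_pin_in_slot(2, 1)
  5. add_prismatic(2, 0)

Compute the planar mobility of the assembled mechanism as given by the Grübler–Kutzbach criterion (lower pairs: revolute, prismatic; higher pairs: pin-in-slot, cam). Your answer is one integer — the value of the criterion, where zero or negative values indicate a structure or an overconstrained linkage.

(L,J1,J2)=(1,0,0); link0 fixed
link1: (2,0,0)
R 0-1 [J1]: (2,1,0)
link2: (3,1,0)
PS 2-1 [J2]: (3,1,1)
P 2-0 [J1]: (3,2,1)
Grübler: 3·2 − 2·2 − 1 = 1

M = 1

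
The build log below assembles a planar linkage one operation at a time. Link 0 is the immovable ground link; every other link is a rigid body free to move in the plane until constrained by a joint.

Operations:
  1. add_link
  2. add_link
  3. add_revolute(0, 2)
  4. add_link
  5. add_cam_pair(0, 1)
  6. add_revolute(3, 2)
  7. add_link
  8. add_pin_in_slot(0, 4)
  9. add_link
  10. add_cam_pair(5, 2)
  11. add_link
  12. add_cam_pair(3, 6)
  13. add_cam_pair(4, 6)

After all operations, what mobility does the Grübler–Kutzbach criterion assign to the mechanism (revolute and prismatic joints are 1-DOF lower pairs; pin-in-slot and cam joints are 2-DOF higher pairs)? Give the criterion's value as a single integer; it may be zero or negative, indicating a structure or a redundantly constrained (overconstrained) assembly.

M = 9

link 0 = ground. State L|J1|J2 = 1|0|0
+link1  2|0|0
+link2  3|0|0
R(0,2) f=1→J1  3|1|0
+link3  4|1|0
C(0,1) f=2→J2  4|1|1
R(3,2) f=1→J1  4|2|1
+link4  5|2|1
PS(0,4) f=2→J2  5|2|2
+link5  6|2|2
C(5,2) f=2→J2  6|2|3
+link6  7|2|3
C(3,6) f=2→J2  7|2|4
C(4,6) f=2→J2  7|2|5
M = 3(7−1)−2·2−5 = 18−4−5 = 9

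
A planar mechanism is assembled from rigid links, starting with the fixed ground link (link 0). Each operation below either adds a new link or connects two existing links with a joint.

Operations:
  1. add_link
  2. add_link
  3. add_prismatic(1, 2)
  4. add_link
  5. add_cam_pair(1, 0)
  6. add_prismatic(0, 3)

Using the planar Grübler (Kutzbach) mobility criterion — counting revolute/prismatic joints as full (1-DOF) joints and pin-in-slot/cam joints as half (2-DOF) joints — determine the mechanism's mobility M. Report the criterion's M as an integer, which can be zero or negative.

L=1 J1=0 J2=0
add link → L=2 J1=0 J2=0
add link → L=3 J1=0 J2=0
P@1,2 dof=1 J1 → L=3 J1=1 J2=0
add link → L=4 J1=1 J2=0
C@1,0 dof=2 J2 → L=4 J1=1 J2=1
P@0,3 dof=1 J1 → L=4 J1=2 J2=1
M=3(L−1)−2J1−J2=3·3−2·2−1=4

M = 4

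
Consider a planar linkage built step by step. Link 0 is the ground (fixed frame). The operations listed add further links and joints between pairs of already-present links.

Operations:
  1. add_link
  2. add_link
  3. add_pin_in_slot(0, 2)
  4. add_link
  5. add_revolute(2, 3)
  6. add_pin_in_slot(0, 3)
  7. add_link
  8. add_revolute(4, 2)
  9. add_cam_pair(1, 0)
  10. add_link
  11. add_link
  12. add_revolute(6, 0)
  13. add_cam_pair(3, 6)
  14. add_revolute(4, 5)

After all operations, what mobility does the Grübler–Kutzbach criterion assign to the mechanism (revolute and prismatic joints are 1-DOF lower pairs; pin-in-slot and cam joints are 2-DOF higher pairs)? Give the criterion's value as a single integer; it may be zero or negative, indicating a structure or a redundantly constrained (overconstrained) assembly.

M = 6

ground; <1,0,0>
#1 <2,0,0>
#2 <3,0,0>
PS:0↔2 J2 <3,0,1>
#3 <4,0,1>
R:2↔3 J1 <4,1,1>
PS:0↔3 J2 <4,1,2>
#4 <5,1,2>
R:4↔2 J1 <5,2,2>
C:1↔0 J2 <5,2,3>
#5 <6,2,3>
#6 <7,2,3>
R:6↔0 J1 <7,3,3>
C:3↔6 J2 <7,3,4>
R:4↔5 J1 <7,4,4>
3×6 − 2×4 − 1×4 = 6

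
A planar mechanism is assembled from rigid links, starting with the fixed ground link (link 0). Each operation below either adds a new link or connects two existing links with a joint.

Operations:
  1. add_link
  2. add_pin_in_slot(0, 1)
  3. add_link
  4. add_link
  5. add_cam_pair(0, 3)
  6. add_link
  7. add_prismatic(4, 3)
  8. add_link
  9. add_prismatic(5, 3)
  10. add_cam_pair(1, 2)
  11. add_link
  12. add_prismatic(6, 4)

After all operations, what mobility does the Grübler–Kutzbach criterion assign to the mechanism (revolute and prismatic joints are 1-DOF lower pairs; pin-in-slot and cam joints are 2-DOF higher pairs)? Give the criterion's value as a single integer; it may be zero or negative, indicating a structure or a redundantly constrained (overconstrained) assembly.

link 0 = ground. State L|J1|J2 = 1|0|0
+link1  2|0|0
PS(0,1) f=2→J2  2|0|1
+link2  3|0|1
+link3  4|0|1
C(0,3) f=2→J2  4|0|2
+link4  5|0|2
P(4,3) f=1→J1  5|1|2
+link5  6|1|2
P(5,3) f=1→J1  6|2|2
C(1,2) f=2→J2  6|2|3
+link6  7|2|3
P(6,4) f=1→J1  7|3|3
M = 3(7−1)−2·3−3 = 18−6−3 = 9

M = 9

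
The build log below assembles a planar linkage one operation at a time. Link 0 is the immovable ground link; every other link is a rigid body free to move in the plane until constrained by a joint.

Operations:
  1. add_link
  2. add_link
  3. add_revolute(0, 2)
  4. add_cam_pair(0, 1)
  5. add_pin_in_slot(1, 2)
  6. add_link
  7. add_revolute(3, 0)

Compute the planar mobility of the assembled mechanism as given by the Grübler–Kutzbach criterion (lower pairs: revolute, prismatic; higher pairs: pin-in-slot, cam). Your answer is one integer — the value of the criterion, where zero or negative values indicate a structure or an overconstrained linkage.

L=1 J1=0 J2=0
add link → L=2 J1=0 J2=0
add link → L=3 J1=0 J2=0
R@0,2 dof=1 J1 → L=3 J1=1 J2=0
C@0,1 dof=2 J2 → L=3 J1=1 J2=1
PS@1,2 dof=2 J2 → L=3 J1=1 J2=2
add link → L=4 J1=1 J2=2
R@3,0 dof=1 J1 → L=4 J1=2 J2=2
M=3(L−1)−2J1−J2=3·3−2·2−2=3

M = 3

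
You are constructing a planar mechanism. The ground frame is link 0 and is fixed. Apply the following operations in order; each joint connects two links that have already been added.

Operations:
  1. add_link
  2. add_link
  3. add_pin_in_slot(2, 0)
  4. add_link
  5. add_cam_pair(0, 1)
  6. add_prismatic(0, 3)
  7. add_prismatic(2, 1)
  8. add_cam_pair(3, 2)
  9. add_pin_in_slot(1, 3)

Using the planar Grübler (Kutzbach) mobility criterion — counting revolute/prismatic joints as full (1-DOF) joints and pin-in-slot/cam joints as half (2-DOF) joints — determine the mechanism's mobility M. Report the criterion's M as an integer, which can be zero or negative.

link 0 = ground. State L|J1|J2 = 1|0|0
+link1  2|0|0
+link2  3|0|0
PS(2,0) f=2→J2  3|0|1
+link3  4|0|1
C(0,1) f=2→J2  4|0|2
P(0,3) f=1→J1  4|1|2
P(2,1) f=1→J1  4|2|2
C(3,2) f=2→J2  4|2|3
PS(1,3) f=2→J2  4|2|4
M = 3(4−1)−2·2−4 = 9−4−4 = 1

M = 1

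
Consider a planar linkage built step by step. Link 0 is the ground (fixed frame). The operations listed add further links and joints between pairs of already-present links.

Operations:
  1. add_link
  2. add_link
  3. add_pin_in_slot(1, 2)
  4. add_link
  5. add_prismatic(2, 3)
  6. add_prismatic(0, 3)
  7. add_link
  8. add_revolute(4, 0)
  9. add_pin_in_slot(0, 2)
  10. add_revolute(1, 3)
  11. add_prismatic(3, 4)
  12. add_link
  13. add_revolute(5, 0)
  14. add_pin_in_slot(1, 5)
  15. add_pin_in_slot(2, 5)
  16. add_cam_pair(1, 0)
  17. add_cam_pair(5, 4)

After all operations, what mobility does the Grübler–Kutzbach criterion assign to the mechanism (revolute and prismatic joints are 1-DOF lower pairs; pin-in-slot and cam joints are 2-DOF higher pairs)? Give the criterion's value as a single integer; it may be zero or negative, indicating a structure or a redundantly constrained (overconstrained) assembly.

M = -3

(L,J1,J2)=(1,0,0); link0 fixed
link1: (2,0,0)
link2: (3,0,0)
PS 1-2 [J2]: (3,0,1)
link3: (4,0,1)
P 2-3 [J1]: (4,1,1)
P 0-3 [J1]: (4,2,1)
link4: (5,2,1)
R 4-0 [J1]: (5,3,1)
PS 0-2 [J2]: (5,3,2)
R 1-3 [J1]: (5,4,2)
P 3-4 [J1]: (5,5,2)
link5: (6,5,2)
R 5-0 [J1]: (6,6,2)
PS 1-5 [J2]: (6,6,3)
PS 2-5 [J2]: (6,6,4)
C 1-0 [J2]: (6,6,5)
C 5-4 [J2]: (6,6,6)
Grübler: 3·5 − 2·6 − 6 = -3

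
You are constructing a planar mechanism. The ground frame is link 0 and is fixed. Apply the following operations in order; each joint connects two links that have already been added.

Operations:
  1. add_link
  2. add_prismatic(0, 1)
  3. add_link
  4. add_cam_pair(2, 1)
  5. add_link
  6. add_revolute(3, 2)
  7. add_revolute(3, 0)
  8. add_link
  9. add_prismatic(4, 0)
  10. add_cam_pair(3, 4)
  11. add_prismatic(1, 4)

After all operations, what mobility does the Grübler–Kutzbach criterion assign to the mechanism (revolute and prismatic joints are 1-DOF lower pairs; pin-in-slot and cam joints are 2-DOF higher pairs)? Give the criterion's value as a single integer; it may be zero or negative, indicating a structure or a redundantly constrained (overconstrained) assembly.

M = 0

link 0 = ground. State L|J1|J2 = 1|0|0
+link1  2|0|0
P(0,1) f=1→J1  2|1|0
+link2  3|1|0
C(2,1) f=2→J2  3|1|1
+link3  4|1|1
R(3,2) f=1→J1  4|2|1
R(3,0) f=1→J1  4|3|1
+link4  5|3|1
P(4,0) f=1→J1  5|4|1
C(3,4) f=2→J2  5|4|2
P(1,4) f=1→J1  5|5|2
M = 3(5−1)−2·5−2 = 12−10−2 = 0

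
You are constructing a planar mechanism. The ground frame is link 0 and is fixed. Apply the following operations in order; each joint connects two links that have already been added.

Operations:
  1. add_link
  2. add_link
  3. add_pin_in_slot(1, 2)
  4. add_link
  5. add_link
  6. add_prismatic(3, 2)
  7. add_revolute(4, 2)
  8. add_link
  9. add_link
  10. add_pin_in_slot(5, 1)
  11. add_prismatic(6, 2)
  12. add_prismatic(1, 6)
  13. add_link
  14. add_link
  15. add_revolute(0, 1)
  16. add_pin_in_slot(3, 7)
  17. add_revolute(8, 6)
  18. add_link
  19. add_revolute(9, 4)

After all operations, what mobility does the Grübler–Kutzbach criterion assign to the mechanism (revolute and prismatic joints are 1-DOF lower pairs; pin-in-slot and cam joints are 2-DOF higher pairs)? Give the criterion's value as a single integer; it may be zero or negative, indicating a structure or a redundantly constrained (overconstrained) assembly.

[1;0;0] (link 0 is ground)
L+ [2;0;0]
L+ [3;0;0]
PS(1,2)∈J2 [3;0;1]
L+ [4;0;1]
L+ [5;0;1]
P(3,2)∈J1 [5;1;1]
R(4,2)∈J1 [5;2;1]
L+ [6;2;1]
L+ [7;2;1]
PS(5,1)∈J2 [7;2;2]
P(6,2)∈J1 [7;3;2]
P(1,6)∈J1 [7;4;2]
L+ [8;4;2]
L+ [9;4;2]
R(0,1)∈J1 [9;5;2]
PS(3,7)∈J2 [9;5;3]
R(8,6)∈J1 [9;6;3]
L+ [10;6;3]
R(9,4)∈J1 [10;7;3]
mobility = 27 − 14 − 3 = 10

M = 10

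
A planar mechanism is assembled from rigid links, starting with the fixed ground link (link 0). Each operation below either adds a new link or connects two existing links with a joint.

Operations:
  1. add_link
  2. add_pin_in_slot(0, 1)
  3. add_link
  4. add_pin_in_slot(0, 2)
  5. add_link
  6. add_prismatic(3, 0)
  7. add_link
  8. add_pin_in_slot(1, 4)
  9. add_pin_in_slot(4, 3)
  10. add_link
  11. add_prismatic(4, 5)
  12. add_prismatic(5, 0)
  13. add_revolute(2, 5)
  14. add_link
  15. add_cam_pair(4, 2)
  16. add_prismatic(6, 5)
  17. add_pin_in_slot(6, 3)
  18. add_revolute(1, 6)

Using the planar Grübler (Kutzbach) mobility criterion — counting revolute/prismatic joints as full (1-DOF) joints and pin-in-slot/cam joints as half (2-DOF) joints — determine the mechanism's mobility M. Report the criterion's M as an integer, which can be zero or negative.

[1;0;0] (link 0 is ground)
L+ [2;0;0]
PS(0,1)∈J2 [2;0;1]
L+ [3;0;1]
PS(0,2)∈J2 [3;0;2]
L+ [4;0;2]
P(3,0)∈J1 [4;1;2]
L+ [5;1;2]
PS(1,4)∈J2 [5;1;3]
PS(4,3)∈J2 [5;1;4]
L+ [6;1;4]
P(4,5)∈J1 [6;2;4]
P(5,0)∈J1 [6;3;4]
R(2,5)∈J1 [6;4;4]
L+ [7;4;4]
C(4,2)∈J2 [7;4;5]
P(6,5)∈J1 [7;5;5]
PS(6,3)∈J2 [7;5;6]
R(1,6)∈J1 [7;6;6]
mobility = 18 − 12 − 6 = 0

M = 0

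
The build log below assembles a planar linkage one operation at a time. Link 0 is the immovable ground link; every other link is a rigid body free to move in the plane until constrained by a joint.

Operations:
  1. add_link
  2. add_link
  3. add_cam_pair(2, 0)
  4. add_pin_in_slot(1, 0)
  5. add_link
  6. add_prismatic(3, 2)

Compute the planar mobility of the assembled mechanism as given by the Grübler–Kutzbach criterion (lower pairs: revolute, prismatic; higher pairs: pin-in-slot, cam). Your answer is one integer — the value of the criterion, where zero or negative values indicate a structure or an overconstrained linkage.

M = 5

ground; <1,0,0>
#1 <2,0,0>
#2 <3,0,0>
C:2↔0 J2 <3,0,1>
PS:1↔0 J2 <3,0,2>
#3 <4,0,2>
P:3↔2 J1 <4,1,2>
3×3 − 2×1 − 1×2 = 5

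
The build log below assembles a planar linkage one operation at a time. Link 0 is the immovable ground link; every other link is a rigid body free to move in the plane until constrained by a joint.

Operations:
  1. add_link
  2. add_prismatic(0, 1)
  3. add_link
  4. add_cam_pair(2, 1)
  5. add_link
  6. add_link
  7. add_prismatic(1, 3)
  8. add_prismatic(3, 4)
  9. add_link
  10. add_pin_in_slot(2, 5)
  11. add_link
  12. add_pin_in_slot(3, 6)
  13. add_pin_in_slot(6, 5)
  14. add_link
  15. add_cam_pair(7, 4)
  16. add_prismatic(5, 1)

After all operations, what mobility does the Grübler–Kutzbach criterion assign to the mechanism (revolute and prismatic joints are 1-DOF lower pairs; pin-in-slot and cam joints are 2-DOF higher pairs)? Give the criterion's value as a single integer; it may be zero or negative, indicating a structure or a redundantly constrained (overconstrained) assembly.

(L,J1,J2)=(1,0,0); link0 fixed
link1: (2,0,0)
P 0-1 [J1]: (2,1,0)
link2: (3,1,0)
C 2-1 [J2]: (3,1,1)
link3: (4,1,1)
link4: (5,1,1)
P 1-3 [J1]: (5,2,1)
P 3-4 [J1]: (5,3,1)
link5: (6,3,1)
PS 2-5 [J2]: (6,3,2)
link6: (7,3,2)
PS 3-6 [J2]: (7,3,3)
PS 6-5 [J2]: (7,3,4)
link7: (8,3,4)
C 7-4 [J2]: (8,3,5)
P 5-1 [J1]: (8,4,5)
Grübler: 3·7 − 2·4 − 5 = 8

M = 8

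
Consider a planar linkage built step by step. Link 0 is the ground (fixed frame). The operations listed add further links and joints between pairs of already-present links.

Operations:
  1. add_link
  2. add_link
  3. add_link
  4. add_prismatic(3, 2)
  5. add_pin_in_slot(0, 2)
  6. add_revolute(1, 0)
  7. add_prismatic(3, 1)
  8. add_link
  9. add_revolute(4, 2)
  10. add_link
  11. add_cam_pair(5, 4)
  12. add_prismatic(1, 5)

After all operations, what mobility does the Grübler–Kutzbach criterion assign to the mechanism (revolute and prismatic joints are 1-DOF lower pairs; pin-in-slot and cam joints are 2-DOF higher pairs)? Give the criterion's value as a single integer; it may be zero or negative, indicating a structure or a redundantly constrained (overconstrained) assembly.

M = 3

L=1 J1=0 J2=0
add link → L=2 J1=0 J2=0
add link → L=3 J1=0 J2=0
add link → L=4 J1=0 J2=0
P@3,2 dof=1 J1 → L=4 J1=1 J2=0
PS@0,2 dof=2 J2 → L=4 J1=1 J2=1
R@1,0 dof=1 J1 → L=4 J1=2 J2=1
P@3,1 dof=1 J1 → L=4 J1=3 J2=1
add link → L=5 J1=3 J2=1
R@4,2 dof=1 J1 → L=5 J1=4 J2=1
add link → L=6 J1=4 J2=1
C@5,4 dof=2 J2 → L=6 J1=4 J2=2
P@1,5 dof=1 J1 → L=6 J1=5 J2=2
M=3(L−1)−2J1−J2=3·5−2·5−2=3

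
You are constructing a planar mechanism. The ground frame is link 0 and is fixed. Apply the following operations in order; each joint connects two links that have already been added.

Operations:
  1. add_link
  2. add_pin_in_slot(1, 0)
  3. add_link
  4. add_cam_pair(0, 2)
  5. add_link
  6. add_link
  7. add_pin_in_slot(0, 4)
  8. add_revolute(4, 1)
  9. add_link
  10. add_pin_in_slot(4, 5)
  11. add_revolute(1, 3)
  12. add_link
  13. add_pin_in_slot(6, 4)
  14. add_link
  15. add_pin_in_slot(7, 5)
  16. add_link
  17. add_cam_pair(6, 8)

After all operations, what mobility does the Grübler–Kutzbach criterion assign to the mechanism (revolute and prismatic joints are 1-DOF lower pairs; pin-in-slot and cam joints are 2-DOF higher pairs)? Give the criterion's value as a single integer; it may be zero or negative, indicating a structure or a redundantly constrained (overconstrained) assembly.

M = 13

link 0 = ground. State L|J1|J2 = 1|0|0
+link1  2|0|0
PS(1,0) f=2→J2  2|0|1
+link2  3|0|1
C(0,2) f=2→J2  3|0|2
+link3  4|0|2
+link4  5|0|2
PS(0,4) f=2→J2  5|0|3
R(4,1) f=1→J1  5|1|3
+link5  6|1|3
PS(4,5) f=2→J2  6|1|4
R(1,3) f=1→J1  6|2|4
+link6  7|2|4
PS(6,4) f=2→J2  7|2|5
+link7  8|2|5
PS(7,5) f=2→J2  8|2|6
+link8  9|2|6
C(6,8) f=2→J2  9|2|7
M = 3(9−1)−2·2−7 = 24−4−7 = 13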